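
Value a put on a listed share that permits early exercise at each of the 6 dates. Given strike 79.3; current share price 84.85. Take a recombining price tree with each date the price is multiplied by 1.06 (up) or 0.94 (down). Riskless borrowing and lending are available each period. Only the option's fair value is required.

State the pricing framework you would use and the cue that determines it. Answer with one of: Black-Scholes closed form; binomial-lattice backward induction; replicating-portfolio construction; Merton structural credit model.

Key observation: the put (strike 79.3 on spot 84.85) is American-style on a 6-step discrete price model, so the early-exercise decision at every node requires stepwise backward valuation — a closed form cannot price the exercise right.

framework: binomial-lattice backward induction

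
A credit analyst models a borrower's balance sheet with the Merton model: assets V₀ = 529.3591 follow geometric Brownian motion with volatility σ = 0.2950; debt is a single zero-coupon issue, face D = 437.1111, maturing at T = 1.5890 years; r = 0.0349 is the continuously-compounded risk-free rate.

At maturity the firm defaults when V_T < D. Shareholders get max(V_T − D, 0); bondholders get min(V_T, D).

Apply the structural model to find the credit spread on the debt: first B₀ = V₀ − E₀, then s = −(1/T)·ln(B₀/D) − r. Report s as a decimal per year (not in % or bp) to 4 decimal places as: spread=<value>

Apply the equity-as-call identities (strike 437.1111, horizon 1.5890 years):
d₁ = [ln(V₀/D) + (r + σ²/2)T] / (σ√T)
   = [ln(529.3591/437.1111) + (0.0349 + 0.5·0.2950²)·1.5890] / (0.2950·√1.5890)
   = [0.191480 + 0.124597] / 0.371864 = 0.849981
d₂ = d₁ − σ√T = 0.849981 − 0.371864 = 0.478117
N(d₁) = 0.802332,  N(d₂) = 0.683716,  e^(−rT) = 0.946054
E₀ = V₀·N(d₁) − D·e^(−rT)·N(d₂)
   = 529.3591·0.802332 − 437.1111·0.946054·0.683716 = 141.984170
B₀ = V₀ − E₀ = 529.3591 − 141.984170 = 387.374930
spread = −(1/T)·ln(B₀/D) − r = −(1/1.5890)·ln(387.374930/437.1111) − 0.0349 = 0.04111911

spread=0.0411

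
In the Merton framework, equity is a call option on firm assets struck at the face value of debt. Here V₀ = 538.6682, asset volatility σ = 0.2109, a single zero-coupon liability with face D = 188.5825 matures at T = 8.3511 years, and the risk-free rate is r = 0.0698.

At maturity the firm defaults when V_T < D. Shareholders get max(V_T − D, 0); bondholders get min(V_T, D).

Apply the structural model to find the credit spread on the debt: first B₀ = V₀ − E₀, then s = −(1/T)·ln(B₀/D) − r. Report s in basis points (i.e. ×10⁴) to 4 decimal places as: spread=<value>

spread=1.8061

Equity is a call on the firm's assets struck at D = 188.5825:
d₁ = [ln(V₀/D) + (r + σ²/2)T] / (σ√T)
   = [ln(538.6682/188.5825) + (0.0698 + 0.5·0.2109²)·8.3511] / (0.2109·√8.3511)
   = [1.049564 + 0.768630] / 0.609465 = 2.983266
d₂ = d₁ − σ√T = 2.983266 − 0.609465 = 2.373801
N(d₁) = 0.998574,  N(d₂) = 0.991197,  e^(−rT) = 0.558273
E₀ = V₀·N(d₁) − D·e^(−rT)·N(d₂)
   = 538.6682·0.998574 − 188.5825·0.558273·0.991197 = 433.546310
B₀ = V₀ − E₀ = 538.6682 − 433.546310 = 105.121890
spread = −(1/T)·ln(B₀/D) − r = −(1/8.3511)·ln(105.121890/188.5825) − 0.0698 = 0.00018061
in basis points: 0.00018061 × 10⁴ = 1.8061 bp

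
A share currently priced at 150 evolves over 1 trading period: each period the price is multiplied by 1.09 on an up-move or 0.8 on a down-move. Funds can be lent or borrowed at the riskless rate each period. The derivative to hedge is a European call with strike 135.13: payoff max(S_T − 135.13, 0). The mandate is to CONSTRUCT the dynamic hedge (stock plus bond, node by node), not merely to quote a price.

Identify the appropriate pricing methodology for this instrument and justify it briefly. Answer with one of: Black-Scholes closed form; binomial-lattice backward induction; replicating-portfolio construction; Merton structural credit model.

framework: replicating-portfolio construction

Key observation: the deliverable is the dynamic trading strategy on the 1-step tree (spot 150, moves 1.09 and 0.8), so the valuation must go through the node-by-node replicating-portfolio solve.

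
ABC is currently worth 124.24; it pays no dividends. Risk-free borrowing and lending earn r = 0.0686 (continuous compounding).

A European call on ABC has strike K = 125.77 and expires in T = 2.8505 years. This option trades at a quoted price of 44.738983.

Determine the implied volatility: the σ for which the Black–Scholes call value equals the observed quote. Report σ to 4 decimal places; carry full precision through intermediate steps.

sigma = 0.4459

At σ = 0.4459 the Black–Scholes value reproduces the quote:
σ√T = 0.4459·√2.8505 = 0.752832
d₁ = (ln(S/K) + (r+σ²/2)T) / (σ√T) = (ln(124.24/125.77) + (0.0686+0.4459²/2)·2.8505) / 0.752832 = (-0.012240 + 0.478922) / 0.752832 = 0.619903
d₂ = d₁ − σ√T = 0.619903 − 0.752832 = -0.132929
e^{−rT} = 0.822387
N(d₁) = 0.732339,  N(d₂) = 0.447125
V = S·N(d₁) − K·e^{−rT}·N(d₂) = 90.985809 − 46.246826 = 44.738983 (the quoted price), and the Black–Scholes price is strictly increasing in σ, so σ is unique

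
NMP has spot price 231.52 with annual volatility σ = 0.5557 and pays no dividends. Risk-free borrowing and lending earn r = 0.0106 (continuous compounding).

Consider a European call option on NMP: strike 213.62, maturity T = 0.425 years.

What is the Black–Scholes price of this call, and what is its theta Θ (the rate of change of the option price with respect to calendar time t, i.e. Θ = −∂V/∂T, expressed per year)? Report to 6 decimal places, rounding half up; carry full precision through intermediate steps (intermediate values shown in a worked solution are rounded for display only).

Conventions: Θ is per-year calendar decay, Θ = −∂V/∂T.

price = 42.217086
Θ = -37.282144

σ√T = 0.5557·√0.425 = 0.362272
d₁ = (ln(S/K) + (r+σ²/2)T) / (σ√T) = (ln(231.52/213.62) + (0.0106+0.5557²/2)·0.425) / 0.362272 = (0.080468 + 0.070126) / 0.362272 = 0.415690
d₂ = d₁ − σ√T = 0.415690 − 0.362272 = 0.053418
e^{−rT} = 0.995505
N(d₁) = 0.661182,  N(d₂) = 0.521301
Call price V = S·N(d₁) − K·e^{−rT}·N(d₂) = 153.076798 − 110.859713 = 42.217086
φ(d₁) = (1/√(2π))·e^{−d₁²/2} = 0.365921
Θ = −S·φ(d₁)·σ/(2√T) − r·K·e^{−rT}·N(d₂) = −36.107031 − 1.175113 = -37.282144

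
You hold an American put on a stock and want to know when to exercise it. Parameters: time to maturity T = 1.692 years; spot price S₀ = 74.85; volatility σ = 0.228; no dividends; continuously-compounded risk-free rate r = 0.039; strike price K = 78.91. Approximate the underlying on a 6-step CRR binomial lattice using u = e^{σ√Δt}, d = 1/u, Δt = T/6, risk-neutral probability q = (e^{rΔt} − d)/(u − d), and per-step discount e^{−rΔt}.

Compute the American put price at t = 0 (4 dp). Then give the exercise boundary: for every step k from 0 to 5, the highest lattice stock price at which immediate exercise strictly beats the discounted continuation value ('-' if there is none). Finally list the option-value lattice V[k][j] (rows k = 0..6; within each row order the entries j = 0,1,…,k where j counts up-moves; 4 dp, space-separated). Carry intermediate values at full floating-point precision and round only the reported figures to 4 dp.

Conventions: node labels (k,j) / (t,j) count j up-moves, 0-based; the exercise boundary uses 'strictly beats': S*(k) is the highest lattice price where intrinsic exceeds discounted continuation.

params: Δt=0.28200 u=1.12871 d=0.88597 q=0.51532 e^(-rΔt)=0.98906
t_6 payoffs: 42.7111 32.7930 20.1575 4.0600 0.0000 0.0000 0.0000
t_5: node(5,0) S=40.8581 payoff=38.0519 vs cont=37.1888 → 38.0519 [stop]  node(5,1) S=52.0527 payoff=26.8573 vs cont=25.9942 → 26.8573 [stop]  node(5,2) S=66.3146 payoff=12.5954 vs cont=11.7323 → 12.5954 [stop]  node(5,3) S=84.4840 payoff=0.0000 vs cont=1.9463 → 1.9463 [wait]  node(5,4) S=107.6317 payoff=0.0000 vs cont=0.0000 → 0.0000 [wait]  node(5,5) S=137.1216 payoff=0.0000 vs cont=0.0000 → 0.0000 [wait]  ⇒ S*(5)=66.3146
t_4: node(4,0) S=46.1170 payoff=32.7930 vs cont=31.9299 → 32.7930 [stop]  node(4,1) S=58.7525 payoff=20.1575 vs cont=19.2944 → 20.1575 [stop]  node(4,2) S=74.8500 payoff=4.0600 vs cont=7.0299 → 7.0299 [wait]  node(4,3) S=95.3581 payoff=0.0000 vs cont=0.9330 → 0.9330 [wait]  node(4,4) S=121.4851 payoff=0.0000 vs cont=0.0000 → 0.0000 [wait]  ⇒ S*(4)=58.7525
t_3: node(3,0) S=52.0527 payoff=26.8573 vs cont=25.9942 → 26.8573 [stop]  node(3,1) S=66.3146 payoff=12.5954 vs cont=13.2461 → 13.2461 [wait]  node(3,2) S=84.4840 payoff=0.0000 vs cont=3.8455 → 3.8455 [wait]  node(3,3) S=107.6317 payoff=0.0000 vs cont=0.4472 → 0.4472 [wait]  ⇒ S*(3)=52.0527
t_2: node(2,0) S=58.7525 payoff=20.1575 vs cont=19.6260 → 20.1575 [stop]  node(2,1) S=74.8500 payoff=4.0600 vs cont=8.3098 → 8.3098 [wait]  node(2,2) S=95.3581 payoff=0.0000 vs cont=2.0714 → 2.0714 [wait]  ⇒ S*(2)=58.7525
t_1: node(1,0) S=66.3146 payoff=12.5954 vs cont=13.8984 → 13.8984 [wait]  node(1,1) S=84.4840 payoff=0.0000 vs cont=5.0393 → 5.0393 [wait]  ⇒ S*(1)=-
t_0: node(0,0) S=74.8500 payoff=4.0600 vs cont=9.2310 → 9.2310 [wait]  ⇒ S*(0)=-

price = 9.2310
boundary = - - 58.7525 52.0527 58.7525 66.3146
tree:
9.2310
13.8984 5.0393
20.1575 8.3098 2.0714
26.8573 13.2461 3.8455 0.4472
32.7930 20.1575 7.0299 0.9330 0.0000
38.0519 26.8573 12.5954 1.9463 0.0000 0.0000
42.7111 32.7930 20.1575 4.0600 0.0000 0.0000 0.0000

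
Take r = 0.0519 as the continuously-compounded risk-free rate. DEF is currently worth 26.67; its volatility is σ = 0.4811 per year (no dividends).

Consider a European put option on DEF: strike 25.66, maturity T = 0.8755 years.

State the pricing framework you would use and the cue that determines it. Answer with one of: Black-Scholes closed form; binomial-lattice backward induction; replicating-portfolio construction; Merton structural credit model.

framework: Black-Scholes closed form

Key observation: the strike-25.66 put on DEF is European-exercise on a continuously-modelled lognormal underlying, so its value is a single closed-form evaluation.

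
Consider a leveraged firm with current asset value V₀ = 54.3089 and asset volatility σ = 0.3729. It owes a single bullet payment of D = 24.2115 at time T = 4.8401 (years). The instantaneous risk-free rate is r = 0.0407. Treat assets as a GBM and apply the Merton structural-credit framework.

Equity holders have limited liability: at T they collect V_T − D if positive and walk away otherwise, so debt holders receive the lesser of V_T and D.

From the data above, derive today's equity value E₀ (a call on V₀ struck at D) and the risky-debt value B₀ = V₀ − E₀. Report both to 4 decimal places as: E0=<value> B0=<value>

E0=35.7839 B0=18.5250

Work the structural quantities from V₀ = 54.3089 against face 24.2115:
d₁ = [ln(V₀/D) + (r + σ²/2)T] / (σ√T)
   = [ln(54.3089/24.2115) + (0.0407 + 0.5·0.3729²)·4.8401] / (0.3729·√4.8401)
   = [0.807860 + 0.533511] / 0.820388 = 1.635044
d₂ = d₁ − σ√T = 1.635044 − 0.820388 = 0.814655
N(d₁) = 0.948980,  N(d₂) = 0.792365,  e^(−rT) = 0.821197
E₀ = V₀·N(d₁) − D·e^(−rT)·N(d₂)
   = 54.3089·0.948980 − 24.2115·0.821197·0.792365 = 35.783930
B₀ = V₀ − E₀ = 54.3089 − 35.783930 = 18.524970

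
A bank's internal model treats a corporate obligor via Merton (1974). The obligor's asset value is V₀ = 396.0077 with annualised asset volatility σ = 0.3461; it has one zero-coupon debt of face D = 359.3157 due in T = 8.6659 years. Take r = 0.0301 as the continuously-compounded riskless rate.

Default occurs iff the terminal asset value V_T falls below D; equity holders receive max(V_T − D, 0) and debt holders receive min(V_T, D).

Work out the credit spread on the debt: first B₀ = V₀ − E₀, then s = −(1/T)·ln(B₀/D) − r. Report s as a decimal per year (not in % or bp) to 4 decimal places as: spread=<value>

Work the structural quantities from V₀ = 396.0077 against face 359.3157:
d₁ = [ln(V₀/D) + (r + σ²/2)T] / (σ√T)
   = [ln(396.0077/359.3157) + (0.0301 + 0.5·0.3461²)·8.6659] / (0.3461·√8.6659)
   = [0.097232 + 0.779867] / 1.018846 = 0.860875
d₂ = d₁ − σ√T = 0.860875 − 1.018846 = -0.157970
N(d₁) = 0.805347,  N(d₂) = 0.437240,  e^(−rT) = 0.770401
E₀ = V₀·N(d₁) − D·e^(−rT)·N(d₂)
   = 396.0077·0.805347 − 359.3157·0.770401·0.437240 = 197.887851
B₀ = V₀ − E₀ = 396.0077 − 197.887851 = 198.119849
spread = −(1/T)·ln(B₀/D) − r = −(1/8.6659)·ln(198.119849/359.3157) − 0.0301 = 0.03859791

spread=0.0386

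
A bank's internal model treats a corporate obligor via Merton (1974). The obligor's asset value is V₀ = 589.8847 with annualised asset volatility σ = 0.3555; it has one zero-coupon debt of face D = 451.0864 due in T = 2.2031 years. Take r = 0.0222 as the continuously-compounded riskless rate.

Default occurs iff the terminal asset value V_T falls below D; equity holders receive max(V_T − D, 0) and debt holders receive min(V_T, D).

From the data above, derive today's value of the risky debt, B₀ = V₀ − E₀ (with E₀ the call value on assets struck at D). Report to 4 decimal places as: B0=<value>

Equity is a call on the firm's assets struck at D = 451.0864:
d₁ = [ln(V₀/D) + (r + σ²/2)T] / (σ√T)
   = [ln(589.8847/451.0864) + (0.0222 + 0.5·0.3555²)·2.2031] / (0.3555·√2.2031)
   = [0.268268 + 0.188123] / 0.527663 = 0.864929
d₂ = d₁ − σ√T = 0.864929 − 0.527663 = 0.337266
N(d₁) = 0.806461,  N(d₂) = 0.632042,  e^(−rT) = 0.952268
E₀ = V₀·N(d₁) − D·e^(−rT)·N(d₂)
   = 589.8847·0.806461 − 451.0864·0.952268·0.632042 = 204.222294
B₀ = V₀ − E₀ = 589.8847 − 204.222294 = 385.662406

B0=385.6624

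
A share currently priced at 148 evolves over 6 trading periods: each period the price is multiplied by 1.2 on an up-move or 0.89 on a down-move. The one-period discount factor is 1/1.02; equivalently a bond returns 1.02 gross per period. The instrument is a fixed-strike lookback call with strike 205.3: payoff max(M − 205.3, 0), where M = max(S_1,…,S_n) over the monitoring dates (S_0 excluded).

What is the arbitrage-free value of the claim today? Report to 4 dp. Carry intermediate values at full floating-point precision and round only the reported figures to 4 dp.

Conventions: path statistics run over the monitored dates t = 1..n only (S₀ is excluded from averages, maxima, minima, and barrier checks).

Under the martingale measure an up-move has probability p* = 0.4194; value the claim as the probability-weighted average of per-path payoffs, discounted 6 periods at R = 1.02.
Enumerate all 2^6 = 64 price paths (U = up ×1.2, D = down ×0.89); each path with k up-moves has probability p*^k·(1−p*)^(6−k).
DDDDDD: M=131.7200, payoff=0.0000, prob=0.038323
UDDDDD: M=177.6000, payoff=0.0000, prob=0.027678
DUDDDD: M=158.0640, payoff=0.0000, prob=0.027678
UUDDDD: M=213.1200, payoff=7.8200, prob=0.019990
DDUDDD: M=140.6770, payoff=0.0000, prob=0.027678
UDUDDD: M=189.6768, payoff=0.0000, prob=0.019990
DUUDDD: M=189.6768, payoff=0.0000, prob=0.019990
UUUDDD: M=255.7440, payoff=50.4440, prob=0.014437
DDDUDD: M=131.7200, payoff=0.0000, prob=0.027678
UDDUDD: M=177.6000, payoff=0.0000, prob=0.019990
DUDUDD: M=168.8124, payoff=0.0000, prob=0.019990
UUDUDD: M=227.6122, payoff=22.3122, prob=0.014437
DDUUDD: M=168.8124, payoff=0.0000, prob=0.019990
UDUUDD: M=227.6122, payoff=22.3122, prob=0.014437
DUUUDD: M=227.6122, payoff=22.3122, prob=0.014437
UUUUDD: M=306.8928, payoff=101.5928, prob=0.010427
DDDDUD: M=131.7200, payoff=0.0000, prob=0.027678
UDDDUD: M=177.6000, payoff=0.0000, prob=0.019990
DUDDUD: M=158.0640, payoff=0.0000, prob=0.019990
UUDDUD: M=213.1200, payoff=7.8200, prob=0.014437
DDUDUD: M=150.2430, payoff=0.0000, prob=0.019990
UDUDUD: M=202.5748, payoff=0.0000, prob=0.014437
DUUDUD: M=202.5748, payoff=0.0000, prob=0.014437
UUUDUD: M=273.1346, payoff=67.8346, prob=0.010427
DDDUUD: M=150.2430, payoff=0.0000, prob=0.019990
UDDUUD: M=202.5748, payoff=0.0000, prob=0.014437
DUDUUD: M=202.5748, payoff=0.0000, prob=0.014437
UUDUUD: M=273.1346, payoff=67.8346, prob=0.010427
DDUUUD: M=202.5748, payoff=0.0000, prob=0.014437
UDUUUD: M=273.1346, payoff=67.8346, prob=0.010427
DUUUUD: M=273.1346, payoff=67.8346, prob=0.010427
UUUUUD: M=368.2714, payoff=162.9714, prob=0.007530
DDDDDU: M=131.7200, payoff=0.0000, prob=0.027678
UDDDDU: M=177.6000, payoff=0.0000, prob=0.019990
DUDDDU: M=158.0640, payoff=0.0000, prob=0.019990
UUDDDU: M=213.1200, payoff=7.8200, prob=0.014437
DDUDDU: M=140.6770, payoff=0.0000, prob=0.019990
UDUDDU: M=189.6768, payoff=0.0000, prob=0.014437
DUUDDU: M=189.6768, payoff=0.0000, prob=0.014437
UUUDDU: M=255.7440, payoff=50.4440, prob=0.010427
DDDUDU: M=133.7163, payoff=0.0000, prob=0.019990
UDDUDU: M=180.2916, payoff=0.0000, prob=0.014437
DUDUDU: M=180.2916, payoff=0.0000, prob=0.014437
UUDUDU: M=243.0898, payoff=37.7898, prob=0.010427
DDUUDU: M=180.2916, payoff=0.0000, prob=0.014437
UDUUDU: M=243.0898, payoff=37.7898, prob=0.010427
DUUUDU: M=243.0898, payoff=37.7898, prob=0.010427
UUUUDU: M=327.7615, payoff=122.4615, prob=0.007530
DDDDUU: M=133.7163, payoff=0.0000, prob=0.019990
UDDDUU: M=180.2916, payoff=0.0000, prob=0.014437
DUDDUU: M=180.2916, payoff=0.0000, prob=0.014437
UUDDUU: M=243.0898, payoff=37.7898, prob=0.010427
DDUDUU: M=180.2916, payoff=0.0000, prob=0.014437
UDUDUU: M=243.0898, payoff=37.7898, prob=0.010427
DUUDUU: M=243.0898, payoff=37.7898, prob=0.010427
UUUDUU: M=327.7615, payoff=122.4615, prob=0.007530
DDDUUU: M=180.2916, payoff=0.0000, prob=0.014437
UDDUUU: M=243.0898, payoff=37.7898, prob=0.010427
DUDUUU: M=243.0898, payoff=37.7898, prob=0.010427
UUDUUU: M=327.7615, payoff=122.4615, prob=0.007530
DDUUUU: M=243.0898, payoff=37.7898, prob=0.010427
UDUUUU: M=327.7615, payoff=122.4615, prob=0.007530
DUUUUU: M=327.7615, payoff=122.4615, prob=0.007530
UUUUUU: M=441.9256, payoff=236.6256, prob=0.005439
Price = Σ prob·payoff / R^6 = 17.162469 / 1.126162 = 15.2398

price = 15.2398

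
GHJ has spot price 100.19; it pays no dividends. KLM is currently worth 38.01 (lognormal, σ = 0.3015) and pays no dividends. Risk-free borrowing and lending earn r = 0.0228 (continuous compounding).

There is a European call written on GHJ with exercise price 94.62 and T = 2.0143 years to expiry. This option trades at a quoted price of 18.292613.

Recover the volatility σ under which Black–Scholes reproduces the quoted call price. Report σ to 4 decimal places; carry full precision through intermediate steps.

sigma = 0.2384

At σ = 0.2384 the Black–Scholes value reproduces the quote:
σ√T = 0.2384·√2.0143 = 0.338352
d₁ = (ln(S/K) + (r+σ²/2)T) / (σ√T) = (ln(100.19/94.62) + (0.0228+0.2384²/2)·2.0143) / 0.338352 = (0.057200 + 0.103167) / 0.338352 = 0.473964
d₂ = d₁ − σ√T = 0.473964 − 0.338352 = 0.135612
e^{−rT} = 0.955113
N(d₁) = 0.682237,  N(d₂) = 0.553936
V = S·N(d₁) − K·e^{−rT}·N(d₂) = 68.353343 − 50.060729 = 18.292613 (matching the quote); vega is positive throughout, so no other σ reproduces this price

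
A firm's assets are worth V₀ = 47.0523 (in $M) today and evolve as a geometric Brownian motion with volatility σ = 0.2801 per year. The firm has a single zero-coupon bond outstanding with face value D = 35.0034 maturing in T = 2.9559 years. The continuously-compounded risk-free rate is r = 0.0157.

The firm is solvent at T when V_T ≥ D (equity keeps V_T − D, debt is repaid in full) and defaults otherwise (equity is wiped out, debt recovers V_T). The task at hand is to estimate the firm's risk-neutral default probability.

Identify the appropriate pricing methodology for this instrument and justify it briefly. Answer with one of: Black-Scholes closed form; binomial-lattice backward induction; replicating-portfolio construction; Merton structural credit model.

framework: Merton structural credit model

Key observation: a levered firm with one bullet debt due at 2.9559 years is the canonical structural-credit setup: equity is a call on the firm's assets struck at the face value.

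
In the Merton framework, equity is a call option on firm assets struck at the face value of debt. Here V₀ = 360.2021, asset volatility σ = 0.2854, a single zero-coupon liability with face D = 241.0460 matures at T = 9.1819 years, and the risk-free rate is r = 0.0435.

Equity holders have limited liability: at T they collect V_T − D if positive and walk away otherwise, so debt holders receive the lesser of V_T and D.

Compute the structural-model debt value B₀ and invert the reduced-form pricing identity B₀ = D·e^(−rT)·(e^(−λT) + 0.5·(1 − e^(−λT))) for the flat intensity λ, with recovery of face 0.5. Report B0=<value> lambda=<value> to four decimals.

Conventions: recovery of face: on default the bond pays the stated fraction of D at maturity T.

B0=142.8236 lambda=0.0289

Equity is a call on the firm's assets struck at D = 241.0460:
d₁ = [ln(V₀/D) + (r + σ²/2)T] / (σ√T)
   = [ln(360.2021/241.0460) + (0.0435 + 0.5·0.2854²)·9.1819] / (0.2854·√9.1819)
   = [0.401677 + 0.773360] / 0.864809 = 1.358725
d₂ = d₁ − σ√T = 1.358725 − 0.864809 = 0.493916
N(d₁) = 0.912883,  N(d₂) = 0.689317,  e^(−rT) = 0.670714
E₀ = V₀·N(d₁) − D·e^(−rT)·N(d₂)
   = 360.2021·0.912883 − 241.0460·0.670714·0.689317 = 217.378509
B₀ = V₀ − E₀ = 360.2021 − 217.378509 = 142.823591
e^(−λT) = (B₀·e^(rT)/D − 0.5)/(1 − 0.5) = (142.8236·1.490949/241.0460 − 0.5)/0.5 = 0.76682181
λ = −ln(0.76682181)/9.1819 = 0.028916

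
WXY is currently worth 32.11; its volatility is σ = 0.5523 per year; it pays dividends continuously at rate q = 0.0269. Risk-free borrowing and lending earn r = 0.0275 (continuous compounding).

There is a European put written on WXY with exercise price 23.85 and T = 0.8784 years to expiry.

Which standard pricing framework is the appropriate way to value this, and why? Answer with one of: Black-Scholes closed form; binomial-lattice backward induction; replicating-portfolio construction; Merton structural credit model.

framework: Black-Scholes closed form

Key observation: with WXY following a GBM at constant σ and r, the European put struck at 23.85 prices in closed form — nothing here needs a stepwise model or a balance sheet.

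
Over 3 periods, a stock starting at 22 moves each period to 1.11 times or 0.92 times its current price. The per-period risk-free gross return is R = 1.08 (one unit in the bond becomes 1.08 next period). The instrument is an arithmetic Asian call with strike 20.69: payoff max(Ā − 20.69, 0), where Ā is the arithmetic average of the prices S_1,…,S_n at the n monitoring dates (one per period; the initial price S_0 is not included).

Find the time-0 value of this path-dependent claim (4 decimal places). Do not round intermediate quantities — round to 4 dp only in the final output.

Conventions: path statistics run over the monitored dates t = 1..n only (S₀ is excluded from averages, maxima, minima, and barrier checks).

price = 4.0067

Set p* = 0.8421 (from d < R < u); the path-dependent value is the discounted p*-expectation over all price paths.
Enumerate all 2^3 = 8 price paths (U = up ×1.11, D = down ×0.92); each path with k up-moves has probability p*^k·(1−p*)^(3−k).
DDD: Ā=18.6640, payoff=0.0000, prob=0.003936
UDD: Ā=22.5185, payoff=1.8285, prob=0.020994
DUD: Ā=21.1252, payoff=0.4352, prob=0.020994
UUD: Ā=25.4880, payoff=4.7980, prob=0.111970
DDU: Ā=19.8433, payoff=0.0000, prob=0.020994
UDU: Ā=23.9414, payoff=3.2514, prob=0.111970
DUU: Ā=22.5480, payoff=1.8580, prob=0.111970
UUU: Ā=27.2047, payoff=6.5147, prob=0.597172
Price = Σ prob·payoff / R^3 = 5.047239 / 1.259712 = 4.0067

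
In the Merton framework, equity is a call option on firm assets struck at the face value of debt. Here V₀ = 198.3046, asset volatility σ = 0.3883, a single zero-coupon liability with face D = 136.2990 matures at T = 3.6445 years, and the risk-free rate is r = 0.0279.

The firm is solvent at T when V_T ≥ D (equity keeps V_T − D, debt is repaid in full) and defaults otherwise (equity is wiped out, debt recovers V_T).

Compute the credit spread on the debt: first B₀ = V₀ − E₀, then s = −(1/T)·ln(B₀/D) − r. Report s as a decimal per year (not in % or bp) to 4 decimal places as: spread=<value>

spread=0.0422

Work the structural quantities from V₀ = 198.3046 against face 136.2990:
d₁ = [ln(V₀/D) + (r + σ²/2)T] / (σ√T)
   = [ln(198.3046/136.2990) + (0.0279 + 0.5·0.3883²)·3.6445] / (0.3883·√3.6445)
   = [0.374953 + 0.376435] / 0.741287 = 1.013626
d₂ = d₁ − σ√T = 1.013626 − 0.741287 = 0.272339
N(d₁) = 0.844619,  N(d₂) = 0.607319,  e^(−rT) = 0.903317
E₀ = V₀·N(d₁) − D·e^(−rT)·N(d₂)
   = 198.3046·0.844619 − 136.2990·0.903317·0.607319 = 92.718007
B₀ = V₀ − E₀ = 198.3046 − 92.718007 = 105.586593
spread = −(1/T)·ln(B₀/D) − r = −(1/3.6445)·ln(105.586593/136.2990) − 0.0279 = 0.04215614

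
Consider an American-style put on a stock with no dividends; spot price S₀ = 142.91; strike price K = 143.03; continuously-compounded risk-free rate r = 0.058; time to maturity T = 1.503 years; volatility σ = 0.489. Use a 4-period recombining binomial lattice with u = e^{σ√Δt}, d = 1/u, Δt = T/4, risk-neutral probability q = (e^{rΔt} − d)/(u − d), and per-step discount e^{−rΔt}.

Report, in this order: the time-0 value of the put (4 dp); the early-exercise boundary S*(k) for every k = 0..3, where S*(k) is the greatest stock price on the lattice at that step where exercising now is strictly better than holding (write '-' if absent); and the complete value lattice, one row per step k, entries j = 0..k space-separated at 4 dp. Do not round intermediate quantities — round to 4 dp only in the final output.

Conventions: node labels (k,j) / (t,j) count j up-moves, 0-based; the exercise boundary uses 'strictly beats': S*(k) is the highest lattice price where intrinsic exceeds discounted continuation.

price = 27.2266
boundary = - - 78.4700 105.8969
tree:
27.2266
42.8440 10.3263
64.5600 19.5818 0.0333
84.8834 37.1331 0.0632 0.0000
99.9432 64.5600 0.1200 0.0000 0.0000

Δt=0.37575, u=1.34952, d=0.74100, q=0.46183, disc=e^(-rΔt)=0.97844
k=4 terminal: V=max(K-S,0) → 99.9432 64.5600 0.1200 0.0000 0.0000
k=3: j=0 S=58.1466 intr=84.8834 cont=81.8000 V=84.8834[EX]; j=1 S=105.8969 intr=37.1331 cont=34.0497 V=37.1331[EX]; j=2 S=192.8600 intr=0.0000 cont=0.0632 V=0.0632[hold]; j=3 S=351.2377 intr=0.0000 cont=0.0000 V=0.0000[hold]  S*(3)=105.8969
k=2: j=0 S=78.4700 intr=64.5600 cont=61.4766 V=64.5600[EX]; j=1 S=142.9100 intr=0.1200 cont=19.5818 V=19.5818[hold]; j=2 S=260.2685 intr=0.0000 cont=0.0333 V=0.0333[hold]  S*(2)=78.4700
k=1: j=0 S=105.8969 intr=37.1331 cont=42.8440 V=42.8440[hold]; j=1 S=192.8600 intr=0.0000 cont=10.3263 V=10.3263[hold]  S*(1)=-
k=0: j=0 S=142.9100 intr=0.1200 cont=27.2266 V=27.2266[hold]  S*(0)=-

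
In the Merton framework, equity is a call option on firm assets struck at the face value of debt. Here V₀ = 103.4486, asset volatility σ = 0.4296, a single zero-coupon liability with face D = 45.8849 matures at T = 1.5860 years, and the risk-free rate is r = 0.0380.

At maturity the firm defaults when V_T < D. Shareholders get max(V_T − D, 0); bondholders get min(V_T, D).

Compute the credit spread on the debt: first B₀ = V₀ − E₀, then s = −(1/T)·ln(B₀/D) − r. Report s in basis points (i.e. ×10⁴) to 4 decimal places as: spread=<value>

With assets at 103.4486 and a single debt payment of 45.8849 at 1.5860 years:
d₁ = [ln(V₀/D) + (r + σ²/2)T] / (σ√T)
   = [ln(103.4486/45.8849) + (0.0380 + 0.5·0.4296²)·1.5860] / (0.4296·√1.5860)
   = [0.812939 + 0.206621] / 0.541023 = 1.884503
d₂ = d₁ − σ√T = 1.884503 − 0.541023 = 1.343480
N(d₁) = 0.970252,  N(d₂) = 0.910442,  e^(−rT) = 0.941512
E₀ = V₀·N(d₁) − D·e^(−rT)·N(d₂)
   = 103.4486·0.970252 − 45.8849·0.941512·0.910442 = 61.038995
B₀ = V₀ − E₀ = 103.4486 − 61.038995 = 42.409605
spread = −(1/T)·ln(B₀/D) − r = −(1/1.5860)·ln(42.409605/45.8849) − 0.0380 = 0.01166029
in basis points: 0.01166029 × 10⁴ = 116.6029 bp

spread=116.6029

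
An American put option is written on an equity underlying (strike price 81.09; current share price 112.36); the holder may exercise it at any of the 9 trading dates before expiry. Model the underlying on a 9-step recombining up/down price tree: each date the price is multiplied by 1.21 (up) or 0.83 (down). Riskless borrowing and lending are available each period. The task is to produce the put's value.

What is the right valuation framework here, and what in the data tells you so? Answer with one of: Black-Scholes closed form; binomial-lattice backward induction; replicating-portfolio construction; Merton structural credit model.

framework: binomial-lattice backward induction

Key observation: the exercise right at every one of the 9 steps is what matters: each node needs max(81.09 − S, continuation), which only the stepwise tree valuation starting from spot 112.36 delivers.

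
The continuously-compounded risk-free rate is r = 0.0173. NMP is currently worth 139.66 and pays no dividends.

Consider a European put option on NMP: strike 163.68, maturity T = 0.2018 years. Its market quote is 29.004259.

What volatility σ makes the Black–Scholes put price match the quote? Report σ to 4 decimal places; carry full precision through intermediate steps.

At σ = 0.5305 the Black–Scholes value reproduces the quote:
σ√T = 0.5305·√0.2018 = 0.238312
d₁ = (ln(S/K) + (r+σ²/2)T) / (σ√T) = (ln(139.66/163.68) + (0.0173+0.5305²/2)·0.2018) / 0.238312 = (-0.158702 + 0.031887) / 0.238312 = -0.532138
d₂ = d₁ − σ√T = -0.532138 − 0.238312 = -0.770450
e^{−rT} = 0.996515
N(−d₁) = 0.702685,  N(−d₂) = 0.779484
V = K·e^{−rT}·N(−d₂) − S·N(−d₁) = 127.141230 − 98.136971 = 29.004259 (matching the quote); vega is positive throughout, so no other σ reproduces this price

sigma = 0.5305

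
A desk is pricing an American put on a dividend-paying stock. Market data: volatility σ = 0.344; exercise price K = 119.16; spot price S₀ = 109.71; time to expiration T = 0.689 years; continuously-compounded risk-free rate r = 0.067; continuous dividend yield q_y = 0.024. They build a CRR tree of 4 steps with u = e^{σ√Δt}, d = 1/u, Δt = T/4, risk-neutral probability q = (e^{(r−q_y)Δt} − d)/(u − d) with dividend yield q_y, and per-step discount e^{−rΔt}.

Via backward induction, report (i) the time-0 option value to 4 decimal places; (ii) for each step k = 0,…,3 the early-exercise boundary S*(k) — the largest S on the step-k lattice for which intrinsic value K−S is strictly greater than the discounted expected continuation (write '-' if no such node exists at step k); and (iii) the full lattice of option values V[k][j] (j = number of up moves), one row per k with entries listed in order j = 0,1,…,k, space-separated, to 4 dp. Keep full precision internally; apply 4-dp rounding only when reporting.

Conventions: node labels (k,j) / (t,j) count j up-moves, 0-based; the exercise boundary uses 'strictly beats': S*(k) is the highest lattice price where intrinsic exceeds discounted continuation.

price = 16.9246
boundary = - - 82.4589 95.1134
tree:
16.9246
25.4822 8.4297
36.7011 14.4233 2.3989
47.6720 24.0466 4.7613 0.0000
57.1833 36.7011 9.4500 0.0000 0.0000

Δt=0.17225  u=1.15346  d=0.86695  q=0.49032  discount=0.98853
step 4 (expiry): payoffs max(K−S,0) = 57.1833 36.7011 9.4500 0.0000 0.0000
step 3: (k=3,j=0): S=71.4880, K−S=47.6720, hold=46.5996 ⇒ V=47.6720 exercise | (k=3,j=1): S=95.1134, K−S=24.0466, hold=23.0717 ⇒ V=24.0466 exercise | (k=3,j=2): S=126.5466, K−S=0.0000, hold=4.7613 ⇒ V=4.7613 continue | (k=3,j=3): S=168.3679, K−S=0.0000, hold=0.0000 ⇒ V=0.0000 continue  boundary S*=95.1134
step 2: (k=2,j=0): S=82.4589, K−S=36.7011, hold=35.6740 ⇒ V=36.7011 exercise | (k=2,j=1): S=109.7100, K−S=9.4500, hold=14.4233 ⇒ V=14.4233 continue | (k=2,j=2): S=145.9671, K−S=0.0000, hold=2.3989 ⇒ V=2.3989 continue  boundary S*=82.4589
step 1: (k=1,j=0): S=95.1134, K−S=24.0466, hold=25.4822 ⇒ V=25.4822 continue | (k=1,j=1): S=126.5466, K−S=0.0000, hold=8.4297 ⇒ V=8.4297 continue  boundary S*=-
step 0: (k=0,j=0): S=109.7100, K−S=9.4500, hold=16.9246 ⇒ V=16.9246 continue  boundary S*=-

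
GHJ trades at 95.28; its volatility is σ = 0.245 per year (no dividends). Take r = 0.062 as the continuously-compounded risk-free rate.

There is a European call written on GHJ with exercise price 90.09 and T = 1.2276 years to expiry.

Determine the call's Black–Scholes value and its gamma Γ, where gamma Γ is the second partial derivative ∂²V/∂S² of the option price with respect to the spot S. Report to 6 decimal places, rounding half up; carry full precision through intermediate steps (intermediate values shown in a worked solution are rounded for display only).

price = 16.658418
Γ = 0.012708

σ√T = 0.245·√1.2276 = 0.271453
d₁ = (ln(S/K) + (r+σ²/2)T) / (σ√T) = (ln(95.28/90.09) + (0.062+0.245²/2)·1.2276) / 0.271453 = (0.056011 + 0.112955) / 0.271453 = 0.622448
d₂ = d₁ − σ√T = 0.622448 − 0.271453 = 0.350995
e^{−rT} = 0.926713
N(d₁) = 0.733176,  N(d₂) = 0.637204
Call price V = S·N(d₁) − K·e^{−rT}·N(d₂) = 69.857038 − 53.198620 = 16.658418
φ(d₁) = (1/√(2π))·e^{−d₁²/2} = 0.328684
Γ = φ(d₁) / (S·σ·√T) = 0.012708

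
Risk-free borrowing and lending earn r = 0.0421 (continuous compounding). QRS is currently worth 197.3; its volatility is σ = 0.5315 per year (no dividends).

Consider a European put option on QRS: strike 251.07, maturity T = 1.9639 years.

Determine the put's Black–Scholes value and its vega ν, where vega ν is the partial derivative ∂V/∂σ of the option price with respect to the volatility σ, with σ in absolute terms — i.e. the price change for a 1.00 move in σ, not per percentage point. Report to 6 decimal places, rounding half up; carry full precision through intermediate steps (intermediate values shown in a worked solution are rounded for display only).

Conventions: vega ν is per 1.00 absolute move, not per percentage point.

σ√T = 0.5315·√1.9639 = 0.744840
d₁ = (ln(S/K) + (r+σ²/2)T) / (σ√T) = (ln(197.3/251.07) + (0.0421+0.5315²/2)·1.9639) / 0.744840 = (-0.241006 + 0.360073) / 0.744840 = 0.159856
d₂ = d₁ − σ√T = 0.159856 − 0.744840 = -0.584984
e^{−rT} = 0.920646
N(−d₁) = 0.436497,  N(−d₂) = 0.720721
Put price V = K·e^{−rT}·N(−d₂) − S·N(−d₁) = 166.592063 − 86.120914 = 80.471149
φ(d₁) = (1/√(2π))·e^{−d₁²/2} = 0.393877
ν = S·φ(d₁)·√T = 108.905013

price = 80.471149
ν = 108.905013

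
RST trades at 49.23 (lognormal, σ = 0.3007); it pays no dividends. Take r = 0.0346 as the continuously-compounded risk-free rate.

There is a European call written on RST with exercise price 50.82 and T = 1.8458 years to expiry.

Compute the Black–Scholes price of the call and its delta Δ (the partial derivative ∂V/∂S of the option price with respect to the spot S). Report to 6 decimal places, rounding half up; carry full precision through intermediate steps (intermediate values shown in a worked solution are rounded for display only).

price = 8.643206
Δ = 0.611329

σ√T = 0.3007·√1.8458 = 0.408532
d₁ = (ln(S/K) + (r+σ²/2)T) / (σ√T) = (ln(49.23/50.82) + (0.0346+0.3007²/2)·1.8458) / 0.408532 = (-0.031787 + 0.147314) / 0.408532 = 0.282786
d₂ = d₁ − σ√T = 0.282786 − 0.408532 = -0.125746
e^{−rT} = 0.938132
N(d₁) = 0.611329,  N(d₂) = 0.449967
Call price V = S·N(d₁) − K·e^{−rT}·N(d₂) = 30.095751 − 21.452544 = 8.643206
Δ = N(d₁) = 0.611329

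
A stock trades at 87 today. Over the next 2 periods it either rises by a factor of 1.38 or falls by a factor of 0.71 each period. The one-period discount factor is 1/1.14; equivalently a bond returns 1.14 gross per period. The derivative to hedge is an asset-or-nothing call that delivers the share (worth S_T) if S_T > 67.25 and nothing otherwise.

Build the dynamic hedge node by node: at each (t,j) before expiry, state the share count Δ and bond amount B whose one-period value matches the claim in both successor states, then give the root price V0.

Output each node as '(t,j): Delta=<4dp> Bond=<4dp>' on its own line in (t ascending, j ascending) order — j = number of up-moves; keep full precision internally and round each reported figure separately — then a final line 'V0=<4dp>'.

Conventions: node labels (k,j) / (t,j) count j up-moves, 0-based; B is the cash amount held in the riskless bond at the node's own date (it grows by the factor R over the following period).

(0,0): Delta=1.2364 Bond=-24.8981
(1,0): Delta=2.0597 Bond=-79.2383
(1,1): Delta=1.0000 Bond=0.0000
V0=82.6699

Under the risk-neutral measure, an up-move has probability p* = (R−d)/(u−d) = 0.6418 and values discount at R = 1.14.
Expiry values: V(2,0)=0.0000, V(2,1)=85.2426, V(2,2)=165.6828
(1,0): S=61.7700. Δ = (V_up−V_dn)/(S_up−S_dn) = (85.2426−0.0000)/(85.2426−43.8567) = 2.0597. V = [p*·85.2426 + (1−p*)·0.0000]/1.14 = 47.9894. B = V − Δ·S = -79.2383.
(1,1): S=120.0600. Δ = (V_up−V_dn)/(S_up−S_dn) = (165.6828−85.2426)/(165.6828−85.2426) = 1.0000. V = [p*·165.6828 + (1−p*)·85.2426]/1.14 = 120.0600. B = V − Δ·S = 0.0000.
(0,0): S=87.0000. Δ = (V_up−V_dn)/(S_up−S_dn) = (120.0600−47.9894)/(120.0600−61.7700) = 1.2364. V = [p*·120.0600 + (1−p*)·47.9894]/1.14 = 82.6699. B = V − Δ·S = -24.8981.
Verification: the root portfolio costs Δ(0,0)·S0 + B(0,0) = 82.6699, matching V0.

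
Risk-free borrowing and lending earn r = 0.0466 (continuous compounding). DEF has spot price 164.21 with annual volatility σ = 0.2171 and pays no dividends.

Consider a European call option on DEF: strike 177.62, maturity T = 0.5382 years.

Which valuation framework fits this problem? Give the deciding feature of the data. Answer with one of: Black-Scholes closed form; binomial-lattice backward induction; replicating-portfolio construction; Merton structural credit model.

framework: Black-Scholes closed form

Key observation: a European claim on DEF (strike 177.62) — a lognormal (GBM) underlying with constant rate and volatility — has an exact closed-form value; no lattice or capital structure is involved.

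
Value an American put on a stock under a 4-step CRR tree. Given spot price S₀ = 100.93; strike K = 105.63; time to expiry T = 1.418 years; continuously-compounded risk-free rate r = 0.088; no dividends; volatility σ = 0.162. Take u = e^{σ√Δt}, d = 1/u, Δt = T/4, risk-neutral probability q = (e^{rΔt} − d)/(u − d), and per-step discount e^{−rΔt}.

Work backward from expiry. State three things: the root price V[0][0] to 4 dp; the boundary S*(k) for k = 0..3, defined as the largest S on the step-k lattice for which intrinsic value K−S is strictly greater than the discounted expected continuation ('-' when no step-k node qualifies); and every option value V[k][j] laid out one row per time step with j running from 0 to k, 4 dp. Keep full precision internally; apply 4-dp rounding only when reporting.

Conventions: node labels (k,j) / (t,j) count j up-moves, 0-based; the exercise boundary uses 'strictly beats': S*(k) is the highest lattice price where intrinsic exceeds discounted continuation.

Δt=0.35450, u=1.10126, d=0.90805, q=0.63991, disc=e^(-rΔt)=0.96929
k=4 terminal: V=max(K-S,0) → 37.0083 22.4075 4.7000 0.0000 0.0000
k=3: j=0 S=75.5703 intr=30.0597 cont=26.8153 V=30.0597[EX]; j=1 S=91.6496 intr=13.9804 cont=10.7360 V=13.9804[EX]; j=2 S=111.1501 intr=0.0000 cont=1.6404 V=1.6404[hold]; j=3 S=134.7999 intr=0.0000 cont=0.0000 V=0.0000[hold]  S*(3)=91.6496
k=2: j=0 S=83.2225 intr=22.4075 cont=19.1631 V=22.4075[EX]; j=1 S=100.9300 intr=4.7000 cont=5.8970 V=5.8970[hold]; j=2 S=122.4052 intr=0.0000 cont=0.5726 V=0.5726[hold]  S*(2)=83.2225
k=1: j=0 S=91.6496 intr=13.9804 cont=11.4785 V=13.9804[EX]; j=1 S=111.1501 intr=0.0000 cont=2.4134 V=2.4134[hold]  S*(1)=91.6496
k=0: j=0 S=100.9300 intr=4.7000 cont=6.3764 V=6.3764[hold]  S*(0)=-

price = 6.3764
boundary = - 91.6496 83.2225 91.6496
tree:
6.3764
13.9804 2.4134
22.4075 5.8970 0.5726
30.0597 13.9804 1.6404 0.0000
37.0083 22.4075 4.7000 0.0000 0.0000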